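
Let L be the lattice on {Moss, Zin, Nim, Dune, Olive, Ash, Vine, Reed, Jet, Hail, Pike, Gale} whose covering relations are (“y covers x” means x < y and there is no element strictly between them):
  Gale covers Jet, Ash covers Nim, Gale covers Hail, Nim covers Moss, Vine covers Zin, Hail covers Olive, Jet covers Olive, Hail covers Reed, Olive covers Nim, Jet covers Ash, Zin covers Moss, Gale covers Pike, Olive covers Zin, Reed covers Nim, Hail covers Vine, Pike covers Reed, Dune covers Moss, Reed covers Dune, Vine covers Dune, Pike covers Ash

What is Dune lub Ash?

Pike

Common upper bounds of {Dune, Ash}: Gale, Pike.
The least among these is Pike.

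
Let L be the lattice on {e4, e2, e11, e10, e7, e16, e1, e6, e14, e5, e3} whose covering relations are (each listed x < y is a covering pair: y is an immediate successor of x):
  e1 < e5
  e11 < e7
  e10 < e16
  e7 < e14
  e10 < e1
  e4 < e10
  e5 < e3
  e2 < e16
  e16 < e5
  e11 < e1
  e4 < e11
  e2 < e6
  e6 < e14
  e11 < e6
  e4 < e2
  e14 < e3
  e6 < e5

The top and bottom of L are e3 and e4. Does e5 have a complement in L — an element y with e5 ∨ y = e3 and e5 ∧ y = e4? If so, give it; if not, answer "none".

For every candidate y, either e5 ∨ y ≠ e3 or e5 ∧ y ≠ e4; no complement exists.

none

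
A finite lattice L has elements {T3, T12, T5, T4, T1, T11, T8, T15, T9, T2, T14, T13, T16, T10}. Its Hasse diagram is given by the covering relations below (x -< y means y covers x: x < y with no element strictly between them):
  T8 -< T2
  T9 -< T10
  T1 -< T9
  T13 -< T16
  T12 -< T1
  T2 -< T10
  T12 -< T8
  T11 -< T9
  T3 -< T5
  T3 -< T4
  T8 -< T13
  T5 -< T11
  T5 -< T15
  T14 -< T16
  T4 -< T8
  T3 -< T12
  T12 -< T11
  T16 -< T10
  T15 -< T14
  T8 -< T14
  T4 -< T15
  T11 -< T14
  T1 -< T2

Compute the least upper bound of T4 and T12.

T8

Common upper bounds of {T4, T12}: T10, T13, T14, T16, T2, T8.
The least among these is T8.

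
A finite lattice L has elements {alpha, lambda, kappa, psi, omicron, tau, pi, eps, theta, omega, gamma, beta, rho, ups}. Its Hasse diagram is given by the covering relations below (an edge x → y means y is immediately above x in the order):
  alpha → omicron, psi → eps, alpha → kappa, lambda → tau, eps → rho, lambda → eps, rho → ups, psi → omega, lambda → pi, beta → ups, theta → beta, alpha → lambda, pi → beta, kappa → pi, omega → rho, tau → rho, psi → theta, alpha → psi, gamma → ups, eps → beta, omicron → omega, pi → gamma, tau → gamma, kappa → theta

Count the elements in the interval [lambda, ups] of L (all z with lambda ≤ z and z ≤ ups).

8

The interval [lambda, ups] = {beta, eps, gamma, lambda, pi, rho, tau, ups}, which has 8 elements.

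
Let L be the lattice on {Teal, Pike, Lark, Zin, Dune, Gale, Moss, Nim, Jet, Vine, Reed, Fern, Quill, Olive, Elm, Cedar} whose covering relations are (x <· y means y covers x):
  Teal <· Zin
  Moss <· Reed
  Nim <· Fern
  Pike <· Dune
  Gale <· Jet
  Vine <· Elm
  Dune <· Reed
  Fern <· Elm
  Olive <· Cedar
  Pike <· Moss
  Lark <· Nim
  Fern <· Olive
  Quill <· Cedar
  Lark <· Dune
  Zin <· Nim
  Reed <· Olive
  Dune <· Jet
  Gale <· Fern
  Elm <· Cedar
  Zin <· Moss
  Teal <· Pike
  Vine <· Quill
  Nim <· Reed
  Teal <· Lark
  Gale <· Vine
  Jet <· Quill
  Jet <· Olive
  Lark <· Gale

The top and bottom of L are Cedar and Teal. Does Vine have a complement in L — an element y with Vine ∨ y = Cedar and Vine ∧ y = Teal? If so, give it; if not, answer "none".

Moss

Need y with Vine ∨ y = Cedar and Vine ∧ y = Teal.
Checking each element gives: Moss.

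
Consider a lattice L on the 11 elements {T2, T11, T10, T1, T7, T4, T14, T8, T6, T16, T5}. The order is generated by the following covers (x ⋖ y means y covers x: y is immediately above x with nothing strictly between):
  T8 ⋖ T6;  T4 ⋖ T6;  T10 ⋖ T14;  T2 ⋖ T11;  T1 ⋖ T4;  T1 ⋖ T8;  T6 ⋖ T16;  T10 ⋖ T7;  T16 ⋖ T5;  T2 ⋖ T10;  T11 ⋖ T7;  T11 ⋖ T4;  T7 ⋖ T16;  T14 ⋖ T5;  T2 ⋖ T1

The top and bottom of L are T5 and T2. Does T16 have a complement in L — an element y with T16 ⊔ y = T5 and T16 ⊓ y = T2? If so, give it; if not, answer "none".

none

For every candidate y, either T16 ∨ y ≠ T5 or T16 ∧ y ≠ T2; no complement exists.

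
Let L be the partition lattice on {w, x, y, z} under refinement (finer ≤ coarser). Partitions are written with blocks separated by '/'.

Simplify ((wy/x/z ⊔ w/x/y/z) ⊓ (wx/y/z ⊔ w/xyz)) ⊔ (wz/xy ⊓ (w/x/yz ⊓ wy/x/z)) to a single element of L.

wy/x/z

wy/x/z ∨ w/x/y/z = wy/x/z
wx/y/z ∨ w/xyz = wxyz
wy/x/z ∧ wxyz = wy/x/z
w/x/yz ∧ wy/x/z = w/x/y/z
wz/xy ∧ w/x/y/z = w/x/y/z
wy/x/z ∨ w/x/y/z = wy/x/z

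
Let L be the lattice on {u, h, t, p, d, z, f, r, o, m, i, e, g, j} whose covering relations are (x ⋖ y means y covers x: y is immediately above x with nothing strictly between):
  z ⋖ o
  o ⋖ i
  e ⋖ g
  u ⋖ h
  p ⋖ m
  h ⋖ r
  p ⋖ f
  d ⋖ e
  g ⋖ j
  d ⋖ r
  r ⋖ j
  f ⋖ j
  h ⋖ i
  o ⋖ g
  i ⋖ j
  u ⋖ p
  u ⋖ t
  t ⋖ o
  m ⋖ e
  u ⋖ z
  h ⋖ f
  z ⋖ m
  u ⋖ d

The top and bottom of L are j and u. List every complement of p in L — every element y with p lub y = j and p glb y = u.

Need y with p ∨ y = j and p ∧ y = u.
Checking each element gives: i, r.

i, r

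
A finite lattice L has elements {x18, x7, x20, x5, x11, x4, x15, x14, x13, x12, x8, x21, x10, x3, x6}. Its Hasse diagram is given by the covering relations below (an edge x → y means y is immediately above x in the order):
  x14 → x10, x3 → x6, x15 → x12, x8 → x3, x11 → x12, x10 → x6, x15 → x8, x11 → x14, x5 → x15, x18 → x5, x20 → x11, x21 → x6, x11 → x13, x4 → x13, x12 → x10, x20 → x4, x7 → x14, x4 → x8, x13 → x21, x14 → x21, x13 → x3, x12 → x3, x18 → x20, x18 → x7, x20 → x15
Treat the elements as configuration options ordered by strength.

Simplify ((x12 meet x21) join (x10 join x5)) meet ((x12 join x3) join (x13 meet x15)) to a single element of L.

x12 ∧ x21 = x11
x10 ∨ x5 = x10
x11 ∨ x10 = x10
x12 ∨ x3 = x3
x13 ∧ x15 = x20
x3 ∨ x20 = x3
x10 ∧ x3 = x12

x12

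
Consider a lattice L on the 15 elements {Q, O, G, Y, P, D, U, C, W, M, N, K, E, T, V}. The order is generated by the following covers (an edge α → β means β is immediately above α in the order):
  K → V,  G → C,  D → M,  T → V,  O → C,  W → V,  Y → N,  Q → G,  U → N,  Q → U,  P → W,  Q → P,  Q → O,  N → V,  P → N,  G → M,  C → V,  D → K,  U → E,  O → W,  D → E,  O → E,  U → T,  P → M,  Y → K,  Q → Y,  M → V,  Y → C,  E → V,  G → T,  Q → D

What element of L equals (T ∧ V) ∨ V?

T ∧ V = T
T ∨ V = V

V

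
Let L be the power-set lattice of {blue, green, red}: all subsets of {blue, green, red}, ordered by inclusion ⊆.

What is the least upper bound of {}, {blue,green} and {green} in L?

{blue,green}

Common upper bounds of {{}, {blue,green}, {green}}: {blue,green,red}, {blue,green}.
The least among these is {blue,green}.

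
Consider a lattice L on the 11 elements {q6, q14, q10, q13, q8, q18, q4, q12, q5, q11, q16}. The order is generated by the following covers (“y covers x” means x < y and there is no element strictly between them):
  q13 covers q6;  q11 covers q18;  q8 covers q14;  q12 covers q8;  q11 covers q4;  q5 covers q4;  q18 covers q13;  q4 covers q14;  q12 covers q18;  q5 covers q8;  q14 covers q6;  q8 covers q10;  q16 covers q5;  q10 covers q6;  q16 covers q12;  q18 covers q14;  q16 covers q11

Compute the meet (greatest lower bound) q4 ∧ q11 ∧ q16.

Common lower bounds of {q4, q11, q16}: q14, q4, q6.
The greatest among these is q4.

q4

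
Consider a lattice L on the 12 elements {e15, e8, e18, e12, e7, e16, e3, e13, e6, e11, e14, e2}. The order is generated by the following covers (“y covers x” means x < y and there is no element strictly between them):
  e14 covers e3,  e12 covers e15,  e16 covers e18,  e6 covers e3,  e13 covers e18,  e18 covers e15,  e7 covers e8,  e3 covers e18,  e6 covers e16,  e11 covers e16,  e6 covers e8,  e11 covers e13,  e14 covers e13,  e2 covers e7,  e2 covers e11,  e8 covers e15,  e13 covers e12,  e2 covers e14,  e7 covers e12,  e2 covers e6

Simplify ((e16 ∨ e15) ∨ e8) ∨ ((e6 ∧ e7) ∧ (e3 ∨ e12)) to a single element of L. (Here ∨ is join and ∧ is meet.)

e6

e16 ∨ e15 = e16
e16 ∨ e8 = e6
e6 ∧ e7 = e8
e3 ∨ e12 = e14
e8 ∧ e14 = e15
e6 ∨ e15 = e6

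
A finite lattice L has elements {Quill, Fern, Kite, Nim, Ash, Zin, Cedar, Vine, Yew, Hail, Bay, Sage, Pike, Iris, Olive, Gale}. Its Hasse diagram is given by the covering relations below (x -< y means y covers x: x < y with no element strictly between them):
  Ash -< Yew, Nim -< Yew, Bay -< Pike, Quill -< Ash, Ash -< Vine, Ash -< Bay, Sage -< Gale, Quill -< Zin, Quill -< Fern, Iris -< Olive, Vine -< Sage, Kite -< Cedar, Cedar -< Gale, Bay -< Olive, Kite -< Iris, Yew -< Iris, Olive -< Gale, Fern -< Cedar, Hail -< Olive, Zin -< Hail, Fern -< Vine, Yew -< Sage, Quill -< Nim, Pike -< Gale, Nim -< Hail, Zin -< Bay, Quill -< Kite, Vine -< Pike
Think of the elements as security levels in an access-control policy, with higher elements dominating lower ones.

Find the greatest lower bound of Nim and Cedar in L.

Quill

Common lower bounds of {Nim, Cedar}: Quill.
The greatest among these is Quill.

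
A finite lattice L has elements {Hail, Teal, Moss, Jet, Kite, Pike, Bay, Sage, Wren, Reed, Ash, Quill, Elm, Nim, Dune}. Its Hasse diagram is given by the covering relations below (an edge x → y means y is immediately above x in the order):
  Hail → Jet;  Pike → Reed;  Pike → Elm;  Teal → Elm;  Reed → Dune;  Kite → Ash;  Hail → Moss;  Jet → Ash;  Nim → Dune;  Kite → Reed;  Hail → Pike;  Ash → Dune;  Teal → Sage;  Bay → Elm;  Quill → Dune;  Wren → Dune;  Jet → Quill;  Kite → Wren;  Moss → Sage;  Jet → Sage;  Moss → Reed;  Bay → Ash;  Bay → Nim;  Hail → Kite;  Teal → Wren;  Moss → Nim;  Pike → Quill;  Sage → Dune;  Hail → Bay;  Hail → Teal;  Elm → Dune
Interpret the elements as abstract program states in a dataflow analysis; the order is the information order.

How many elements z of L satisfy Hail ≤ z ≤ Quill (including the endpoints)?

4

The interval [Hail, Quill] = {Hail, Jet, Pike, Quill}, which has 4 elements.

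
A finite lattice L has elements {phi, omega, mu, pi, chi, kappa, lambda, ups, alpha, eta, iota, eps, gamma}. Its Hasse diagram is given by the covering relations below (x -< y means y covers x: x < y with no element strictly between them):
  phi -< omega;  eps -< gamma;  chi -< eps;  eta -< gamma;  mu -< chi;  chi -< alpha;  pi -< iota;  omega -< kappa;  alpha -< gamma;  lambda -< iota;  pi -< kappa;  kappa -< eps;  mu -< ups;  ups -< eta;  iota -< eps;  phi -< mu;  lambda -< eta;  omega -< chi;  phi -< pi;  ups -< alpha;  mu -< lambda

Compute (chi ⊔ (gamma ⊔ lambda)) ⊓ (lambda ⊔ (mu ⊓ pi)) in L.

gamma ∨ lambda = gamma
chi ∨ gamma = gamma
mu ∧ pi = phi
lambda ∨ phi = lambda
gamma ∧ lambda = lambda

lambda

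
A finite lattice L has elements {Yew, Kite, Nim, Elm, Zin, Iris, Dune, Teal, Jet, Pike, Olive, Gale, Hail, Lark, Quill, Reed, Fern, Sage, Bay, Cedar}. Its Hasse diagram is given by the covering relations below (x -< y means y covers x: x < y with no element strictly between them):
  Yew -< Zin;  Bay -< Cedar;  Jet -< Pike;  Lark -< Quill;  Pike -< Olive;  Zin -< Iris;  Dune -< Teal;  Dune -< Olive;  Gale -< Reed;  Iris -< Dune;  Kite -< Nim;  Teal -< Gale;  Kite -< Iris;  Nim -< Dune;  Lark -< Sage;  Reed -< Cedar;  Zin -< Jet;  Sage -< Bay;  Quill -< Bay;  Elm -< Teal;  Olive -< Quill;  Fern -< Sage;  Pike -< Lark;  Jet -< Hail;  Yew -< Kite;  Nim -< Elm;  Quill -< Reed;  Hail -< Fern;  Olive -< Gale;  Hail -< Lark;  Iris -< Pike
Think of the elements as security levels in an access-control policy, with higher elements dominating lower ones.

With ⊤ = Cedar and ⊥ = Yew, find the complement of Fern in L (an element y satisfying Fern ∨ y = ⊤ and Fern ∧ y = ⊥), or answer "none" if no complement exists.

Elm

Need y with Fern ∨ y = Cedar and Fern ∧ y = Yew.
Checking each element gives: Elm.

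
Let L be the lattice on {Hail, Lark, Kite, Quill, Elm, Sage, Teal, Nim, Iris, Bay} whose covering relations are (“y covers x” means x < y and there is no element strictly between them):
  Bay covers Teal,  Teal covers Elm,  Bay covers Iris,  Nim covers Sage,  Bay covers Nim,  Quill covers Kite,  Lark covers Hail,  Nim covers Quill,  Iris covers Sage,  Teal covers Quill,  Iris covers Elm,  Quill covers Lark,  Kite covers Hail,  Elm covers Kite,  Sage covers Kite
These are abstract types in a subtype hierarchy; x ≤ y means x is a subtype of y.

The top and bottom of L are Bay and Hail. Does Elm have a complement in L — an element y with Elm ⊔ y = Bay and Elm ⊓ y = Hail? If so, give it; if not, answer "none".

none

For every candidate y, either Elm ∨ y ≠ Bay or Elm ∧ y ≠ Hail; no complement exists.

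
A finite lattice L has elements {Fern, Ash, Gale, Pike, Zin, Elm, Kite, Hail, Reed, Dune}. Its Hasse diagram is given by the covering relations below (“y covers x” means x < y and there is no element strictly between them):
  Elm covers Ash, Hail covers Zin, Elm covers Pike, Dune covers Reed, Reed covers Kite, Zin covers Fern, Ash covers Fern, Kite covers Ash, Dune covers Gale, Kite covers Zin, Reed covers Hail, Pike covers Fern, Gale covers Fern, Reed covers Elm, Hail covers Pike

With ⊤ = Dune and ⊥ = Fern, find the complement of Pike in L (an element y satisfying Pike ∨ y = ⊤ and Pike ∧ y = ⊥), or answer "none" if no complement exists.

Gale

Need y with Pike ∨ y = Dune and Pike ∧ y = Fern.
Checking each element gives: Gale.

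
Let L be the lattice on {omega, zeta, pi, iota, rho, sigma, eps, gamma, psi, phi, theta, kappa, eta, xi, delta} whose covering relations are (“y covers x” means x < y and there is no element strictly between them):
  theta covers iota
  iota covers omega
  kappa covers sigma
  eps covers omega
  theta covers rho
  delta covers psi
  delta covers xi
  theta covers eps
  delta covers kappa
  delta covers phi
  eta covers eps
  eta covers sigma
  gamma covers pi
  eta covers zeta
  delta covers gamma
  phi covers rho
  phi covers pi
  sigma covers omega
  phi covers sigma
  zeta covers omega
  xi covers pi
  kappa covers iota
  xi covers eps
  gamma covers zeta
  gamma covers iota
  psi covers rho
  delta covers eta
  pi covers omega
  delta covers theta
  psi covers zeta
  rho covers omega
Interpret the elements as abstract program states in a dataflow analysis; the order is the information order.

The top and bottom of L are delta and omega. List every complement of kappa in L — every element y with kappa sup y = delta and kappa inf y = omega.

eps, pi, psi, rho, xi, zeta

Need y with kappa ∨ y = delta and kappa ∧ y = omega.
Checking each element gives: eps, pi, psi, rho, xi, zeta.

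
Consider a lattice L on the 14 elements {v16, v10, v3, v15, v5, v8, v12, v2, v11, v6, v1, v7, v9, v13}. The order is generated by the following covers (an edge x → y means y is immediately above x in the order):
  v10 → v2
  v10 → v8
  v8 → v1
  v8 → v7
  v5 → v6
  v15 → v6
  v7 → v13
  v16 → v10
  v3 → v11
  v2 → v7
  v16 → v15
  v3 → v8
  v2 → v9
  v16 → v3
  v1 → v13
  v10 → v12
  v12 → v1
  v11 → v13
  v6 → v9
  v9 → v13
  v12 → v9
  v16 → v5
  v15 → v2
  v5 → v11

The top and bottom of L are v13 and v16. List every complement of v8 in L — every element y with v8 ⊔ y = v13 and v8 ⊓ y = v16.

v5, v6

Need y with v8 ∨ y = v13 and v8 ∧ y = v16.
Checking each element gives: v5, v6.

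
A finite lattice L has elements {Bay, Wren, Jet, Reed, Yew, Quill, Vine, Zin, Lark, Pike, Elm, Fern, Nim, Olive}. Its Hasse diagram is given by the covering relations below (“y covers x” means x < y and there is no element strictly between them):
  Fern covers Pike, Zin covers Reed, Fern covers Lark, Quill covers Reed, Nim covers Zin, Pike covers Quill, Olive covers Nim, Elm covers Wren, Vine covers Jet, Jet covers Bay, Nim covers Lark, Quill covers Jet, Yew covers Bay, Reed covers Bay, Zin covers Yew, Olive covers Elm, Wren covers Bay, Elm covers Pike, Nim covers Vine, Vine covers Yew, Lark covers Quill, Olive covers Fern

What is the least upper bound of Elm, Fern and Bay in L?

Common upper bounds of {Elm, Fern, Bay}: Olive.
The least among these is Olive.

Olive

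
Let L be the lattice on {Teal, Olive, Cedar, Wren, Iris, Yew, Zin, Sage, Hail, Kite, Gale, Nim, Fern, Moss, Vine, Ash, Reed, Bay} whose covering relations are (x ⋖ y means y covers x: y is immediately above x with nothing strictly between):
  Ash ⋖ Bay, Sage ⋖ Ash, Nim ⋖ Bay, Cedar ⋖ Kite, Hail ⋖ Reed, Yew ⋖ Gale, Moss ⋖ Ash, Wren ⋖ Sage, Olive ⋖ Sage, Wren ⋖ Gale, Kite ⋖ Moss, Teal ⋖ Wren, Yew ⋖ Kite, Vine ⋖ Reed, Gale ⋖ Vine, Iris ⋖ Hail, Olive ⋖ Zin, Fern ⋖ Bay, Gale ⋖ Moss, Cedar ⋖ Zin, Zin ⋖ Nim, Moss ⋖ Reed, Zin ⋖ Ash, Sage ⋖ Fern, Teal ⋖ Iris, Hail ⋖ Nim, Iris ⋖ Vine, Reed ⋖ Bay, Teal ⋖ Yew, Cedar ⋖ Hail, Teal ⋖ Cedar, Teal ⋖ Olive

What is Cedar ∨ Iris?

Hail

Common upper bounds of {Cedar, Iris}: Bay, Hail, Nim, Reed.
The least among these is Hail.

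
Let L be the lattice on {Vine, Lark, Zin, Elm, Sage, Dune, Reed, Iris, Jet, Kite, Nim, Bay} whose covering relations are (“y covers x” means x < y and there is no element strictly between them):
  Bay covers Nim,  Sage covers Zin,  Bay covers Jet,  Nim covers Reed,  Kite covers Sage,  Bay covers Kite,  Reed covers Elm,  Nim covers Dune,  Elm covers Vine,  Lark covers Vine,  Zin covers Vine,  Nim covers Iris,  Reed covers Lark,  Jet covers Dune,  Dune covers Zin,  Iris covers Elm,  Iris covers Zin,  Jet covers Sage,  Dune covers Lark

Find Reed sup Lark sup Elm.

Common upper bounds of {Reed, Lark, Elm}: Bay, Nim, Reed.
The least among these is Reed.

Reed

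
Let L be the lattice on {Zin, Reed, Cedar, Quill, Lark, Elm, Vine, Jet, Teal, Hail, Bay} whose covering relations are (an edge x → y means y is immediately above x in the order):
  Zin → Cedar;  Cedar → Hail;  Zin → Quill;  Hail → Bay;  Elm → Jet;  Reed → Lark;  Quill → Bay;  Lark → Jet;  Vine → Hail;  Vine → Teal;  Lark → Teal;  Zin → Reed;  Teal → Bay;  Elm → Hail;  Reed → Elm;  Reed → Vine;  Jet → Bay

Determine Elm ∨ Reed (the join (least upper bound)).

Common upper bounds of {Elm, Reed}: Bay, Elm, Hail, Jet.
The least among these is Elm.

Elm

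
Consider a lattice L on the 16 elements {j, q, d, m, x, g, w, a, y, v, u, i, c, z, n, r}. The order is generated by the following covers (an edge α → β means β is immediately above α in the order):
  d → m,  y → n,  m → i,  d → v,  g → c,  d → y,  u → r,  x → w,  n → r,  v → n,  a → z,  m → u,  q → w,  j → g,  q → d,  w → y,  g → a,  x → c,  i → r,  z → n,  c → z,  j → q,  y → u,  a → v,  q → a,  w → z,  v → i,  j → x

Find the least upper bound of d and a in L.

Common upper bounds of {d, a}: i, n, r, v.
The least among these is v.

v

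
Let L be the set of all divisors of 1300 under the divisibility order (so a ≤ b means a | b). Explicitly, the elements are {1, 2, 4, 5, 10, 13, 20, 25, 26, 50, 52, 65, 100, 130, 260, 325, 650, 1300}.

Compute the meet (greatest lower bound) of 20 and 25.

In the divisibility order, the meet is the greatest common divisor: gcd(20, 25) = 5.

5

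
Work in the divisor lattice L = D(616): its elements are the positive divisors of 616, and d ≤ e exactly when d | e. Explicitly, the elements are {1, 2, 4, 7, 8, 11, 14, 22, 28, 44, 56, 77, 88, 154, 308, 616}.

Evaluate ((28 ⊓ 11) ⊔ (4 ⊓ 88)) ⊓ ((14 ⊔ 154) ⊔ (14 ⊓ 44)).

2

28 ∧ 11 = 1
4 ∧ 88 = 4
1 ∨ 4 = 4
14 ∨ 154 = 154
14 ∧ 44 = 2
154 ∨ 2 = 154
4 ∧ 154 = 2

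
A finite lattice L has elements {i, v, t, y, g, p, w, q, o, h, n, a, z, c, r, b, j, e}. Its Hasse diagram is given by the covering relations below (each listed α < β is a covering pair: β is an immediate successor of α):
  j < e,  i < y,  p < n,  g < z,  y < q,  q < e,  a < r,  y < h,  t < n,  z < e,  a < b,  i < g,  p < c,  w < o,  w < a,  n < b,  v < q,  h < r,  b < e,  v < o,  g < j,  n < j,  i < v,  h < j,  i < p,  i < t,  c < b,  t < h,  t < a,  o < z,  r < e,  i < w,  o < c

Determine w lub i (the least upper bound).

w

Common upper bounds of {w, i}: a, b, c, e, o, r, w, z.
The least among these is w.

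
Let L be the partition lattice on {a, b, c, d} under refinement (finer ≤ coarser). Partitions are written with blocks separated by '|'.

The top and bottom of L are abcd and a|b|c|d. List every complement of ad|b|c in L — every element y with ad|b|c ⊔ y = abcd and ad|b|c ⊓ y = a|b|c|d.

abc|d, ab|cd, ac|bd, a|bcd

Need y with ad|b|c ∨ y = abcd and ad|b|c ∧ y = a|b|c|d.
Checking each element gives: abc|d, ab|cd, ac|bd, a|bcd.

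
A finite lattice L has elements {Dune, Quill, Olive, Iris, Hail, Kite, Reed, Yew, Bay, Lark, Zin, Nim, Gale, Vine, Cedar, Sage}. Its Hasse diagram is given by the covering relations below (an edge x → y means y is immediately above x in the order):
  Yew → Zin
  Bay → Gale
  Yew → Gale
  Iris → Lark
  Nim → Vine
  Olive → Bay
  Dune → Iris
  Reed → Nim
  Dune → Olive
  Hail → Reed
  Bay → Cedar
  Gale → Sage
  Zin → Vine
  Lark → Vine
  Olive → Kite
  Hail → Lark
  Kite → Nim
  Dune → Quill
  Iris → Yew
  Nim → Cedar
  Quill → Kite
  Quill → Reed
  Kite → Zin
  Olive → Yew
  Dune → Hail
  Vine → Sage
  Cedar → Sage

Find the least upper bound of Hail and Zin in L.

Vine

Common upper bounds of {Hail, Zin}: Sage, Vine.
The least among these is Vine.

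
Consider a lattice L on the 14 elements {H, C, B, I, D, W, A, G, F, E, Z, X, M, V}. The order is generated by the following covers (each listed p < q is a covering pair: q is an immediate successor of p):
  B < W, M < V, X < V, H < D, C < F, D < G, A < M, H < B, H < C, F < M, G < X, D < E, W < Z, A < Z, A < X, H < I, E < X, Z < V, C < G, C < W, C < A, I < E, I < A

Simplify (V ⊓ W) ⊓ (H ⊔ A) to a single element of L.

C

V ∧ W = W
H ∨ A = A
W ∧ A = C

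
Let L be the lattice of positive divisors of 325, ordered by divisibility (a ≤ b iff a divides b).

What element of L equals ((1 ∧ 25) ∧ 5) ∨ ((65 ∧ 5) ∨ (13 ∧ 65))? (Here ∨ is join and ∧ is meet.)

65

1 ∧ 25 = 1
1 ∧ 5 = 1
65 ∧ 5 = 5
13 ∧ 65 = 13
5 ∨ 13 = 65
1 ∨ 65 = 65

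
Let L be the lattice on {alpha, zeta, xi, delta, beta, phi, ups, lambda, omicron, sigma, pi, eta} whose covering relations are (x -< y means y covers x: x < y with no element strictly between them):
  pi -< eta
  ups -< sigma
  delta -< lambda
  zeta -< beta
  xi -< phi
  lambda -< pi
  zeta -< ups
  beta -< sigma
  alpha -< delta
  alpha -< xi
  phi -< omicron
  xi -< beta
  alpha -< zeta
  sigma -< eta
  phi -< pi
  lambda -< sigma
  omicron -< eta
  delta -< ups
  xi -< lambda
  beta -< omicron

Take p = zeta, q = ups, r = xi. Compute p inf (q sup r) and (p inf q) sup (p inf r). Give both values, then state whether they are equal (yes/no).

zeta; zeta; yes

q sup r = sigma, so p inf (q sup r) = zeta inf sigma = zeta.
p inf q = zeta and p inf r = alpha, so (p inf q) sup (p inf r) = zeta sup alpha = zeta.
Equal: yes.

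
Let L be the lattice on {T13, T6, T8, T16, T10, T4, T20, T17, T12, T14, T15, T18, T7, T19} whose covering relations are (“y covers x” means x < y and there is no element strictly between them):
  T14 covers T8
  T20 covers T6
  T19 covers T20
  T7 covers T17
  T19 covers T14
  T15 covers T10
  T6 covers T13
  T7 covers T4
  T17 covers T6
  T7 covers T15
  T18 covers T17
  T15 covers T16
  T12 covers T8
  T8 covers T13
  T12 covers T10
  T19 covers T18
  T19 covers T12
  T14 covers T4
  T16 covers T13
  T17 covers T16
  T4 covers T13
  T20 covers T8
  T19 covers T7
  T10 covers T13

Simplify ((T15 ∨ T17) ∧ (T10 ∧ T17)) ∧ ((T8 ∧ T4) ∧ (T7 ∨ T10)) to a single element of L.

T13

T15 ∨ T17 = T7
T10 ∧ T17 = T13
T7 ∧ T13 = T13
T8 ∧ T4 = T13
T7 ∨ T10 = T7
T13 ∧ T7 = T13
T13 ∧ T13 = T13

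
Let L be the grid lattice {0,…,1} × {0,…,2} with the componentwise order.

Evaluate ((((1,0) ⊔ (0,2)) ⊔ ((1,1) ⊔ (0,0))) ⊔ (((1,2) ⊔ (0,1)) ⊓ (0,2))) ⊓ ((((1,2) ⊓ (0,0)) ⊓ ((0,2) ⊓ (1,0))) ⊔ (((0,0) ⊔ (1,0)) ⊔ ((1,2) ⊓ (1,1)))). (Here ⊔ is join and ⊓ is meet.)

(1,0) ∨ (0,2) = (1,2)
(1,1) ∨ (0,0) = (1,1)
(1,2) ∨ (1,1) = (1,2)
(1,2) ∨ (0,1) = (1,2)
(1,2) ∧ (0,2) = (0,2)
(1,2) ∨ (0,2) = (1,2)
(1,2) ∧ (0,0) = (0,0)
(0,2) ∧ (1,0) = (0,0)
(0,0) ∧ (0,0) = (0,0)
(0,0) ∨ (1,0) = (1,0)
(1,2) ∧ (1,1) = (1,1)
(1,0) ∨ (1,1) = (1,1)
(0,0) ∨ (1,1) = (1,1)
(1,2) ∧ (1,1) = (1,1)

(1,1)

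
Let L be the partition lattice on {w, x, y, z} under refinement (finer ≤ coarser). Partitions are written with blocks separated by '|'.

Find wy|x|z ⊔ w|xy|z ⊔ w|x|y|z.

The join of wy|x|z, w|xy|z, w|x|y|z merges any blocks that overlap across the partitions, giving wxy|z.

wxy|z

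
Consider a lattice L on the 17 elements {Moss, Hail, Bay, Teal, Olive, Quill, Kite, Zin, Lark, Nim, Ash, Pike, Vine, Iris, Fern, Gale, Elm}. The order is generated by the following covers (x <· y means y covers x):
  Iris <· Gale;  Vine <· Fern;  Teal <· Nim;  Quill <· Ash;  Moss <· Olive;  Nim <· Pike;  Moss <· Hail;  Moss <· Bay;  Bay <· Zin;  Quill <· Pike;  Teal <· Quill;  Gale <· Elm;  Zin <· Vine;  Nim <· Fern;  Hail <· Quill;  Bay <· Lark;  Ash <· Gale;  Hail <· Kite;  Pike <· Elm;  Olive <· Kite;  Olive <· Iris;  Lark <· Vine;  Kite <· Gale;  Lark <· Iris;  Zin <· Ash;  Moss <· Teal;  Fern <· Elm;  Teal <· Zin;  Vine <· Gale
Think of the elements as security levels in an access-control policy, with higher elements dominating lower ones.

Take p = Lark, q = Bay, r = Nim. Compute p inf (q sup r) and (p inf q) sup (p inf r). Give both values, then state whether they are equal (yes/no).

q sup r = Fern, so p inf (q sup r) = Lark inf Fern = Lark.
p inf q = Bay and p inf r = Moss, so (p inf q) sup (p inf r) = Bay sup Moss = Bay.
Equal: no.

Lark; Bay; no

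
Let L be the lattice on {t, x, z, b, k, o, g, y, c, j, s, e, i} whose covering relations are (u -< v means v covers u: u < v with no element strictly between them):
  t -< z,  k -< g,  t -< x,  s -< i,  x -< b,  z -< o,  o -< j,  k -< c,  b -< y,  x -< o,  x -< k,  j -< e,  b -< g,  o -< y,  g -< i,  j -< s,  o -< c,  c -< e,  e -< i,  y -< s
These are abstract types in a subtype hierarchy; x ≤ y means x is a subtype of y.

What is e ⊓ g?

k

Common lower bounds of {e, g}: k, t, x.
The greatest among these is k.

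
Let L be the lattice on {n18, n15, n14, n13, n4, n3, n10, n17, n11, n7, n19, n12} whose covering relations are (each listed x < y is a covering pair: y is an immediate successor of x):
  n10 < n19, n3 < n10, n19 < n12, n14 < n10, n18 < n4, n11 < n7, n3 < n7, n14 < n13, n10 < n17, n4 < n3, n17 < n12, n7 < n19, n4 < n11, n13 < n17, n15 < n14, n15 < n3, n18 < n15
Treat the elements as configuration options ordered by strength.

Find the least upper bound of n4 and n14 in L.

n10

Common upper bounds of {n4, n14}: n10, n12, n17, n19.
The least among these is n10.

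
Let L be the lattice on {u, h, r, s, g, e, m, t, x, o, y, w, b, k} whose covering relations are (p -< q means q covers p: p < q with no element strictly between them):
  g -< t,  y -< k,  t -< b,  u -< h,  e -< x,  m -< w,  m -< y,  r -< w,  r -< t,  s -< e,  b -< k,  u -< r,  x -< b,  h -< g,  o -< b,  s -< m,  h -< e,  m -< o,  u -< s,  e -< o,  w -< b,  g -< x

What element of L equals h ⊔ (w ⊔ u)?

w ∨ u = w
h ∨ w = b

b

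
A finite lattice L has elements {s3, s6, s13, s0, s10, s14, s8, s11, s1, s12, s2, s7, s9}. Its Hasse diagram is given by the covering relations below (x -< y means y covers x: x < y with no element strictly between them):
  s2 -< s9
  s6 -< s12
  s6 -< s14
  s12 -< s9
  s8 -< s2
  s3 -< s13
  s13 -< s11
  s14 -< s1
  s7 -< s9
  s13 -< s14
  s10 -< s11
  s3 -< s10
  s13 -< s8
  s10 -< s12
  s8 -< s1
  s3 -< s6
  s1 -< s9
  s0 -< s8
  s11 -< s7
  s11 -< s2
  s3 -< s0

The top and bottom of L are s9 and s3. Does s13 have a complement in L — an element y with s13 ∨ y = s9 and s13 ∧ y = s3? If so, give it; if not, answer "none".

s12

Need y with s13 ∨ y = s9 and s13 ∧ y = s3.
Checking each element gives: s12.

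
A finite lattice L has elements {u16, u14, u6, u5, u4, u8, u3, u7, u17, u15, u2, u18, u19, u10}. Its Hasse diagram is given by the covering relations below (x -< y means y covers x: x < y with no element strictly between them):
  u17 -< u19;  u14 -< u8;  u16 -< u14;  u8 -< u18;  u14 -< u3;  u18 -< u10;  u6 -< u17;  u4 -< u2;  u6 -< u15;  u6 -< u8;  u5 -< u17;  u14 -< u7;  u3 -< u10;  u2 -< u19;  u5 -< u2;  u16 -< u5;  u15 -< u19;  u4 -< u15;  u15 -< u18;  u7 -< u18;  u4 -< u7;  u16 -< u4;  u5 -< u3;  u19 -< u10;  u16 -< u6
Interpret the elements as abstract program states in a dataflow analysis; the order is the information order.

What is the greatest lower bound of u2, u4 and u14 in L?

Common lower bounds of {u2, u4, u14}: u16.
The greatest among these is u16.

u16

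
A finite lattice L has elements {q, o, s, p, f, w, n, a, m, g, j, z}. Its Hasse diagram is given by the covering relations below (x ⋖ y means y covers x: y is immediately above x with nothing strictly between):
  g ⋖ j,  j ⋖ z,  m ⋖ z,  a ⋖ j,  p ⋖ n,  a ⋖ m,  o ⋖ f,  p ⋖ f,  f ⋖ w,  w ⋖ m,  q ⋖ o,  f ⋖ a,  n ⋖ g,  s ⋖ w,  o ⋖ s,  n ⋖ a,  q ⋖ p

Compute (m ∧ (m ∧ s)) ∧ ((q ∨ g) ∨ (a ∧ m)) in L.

m ∧ s = s
m ∧ s = s
q ∨ g = g
a ∧ m = a
g ∨ a = j
s ∧ j = o

o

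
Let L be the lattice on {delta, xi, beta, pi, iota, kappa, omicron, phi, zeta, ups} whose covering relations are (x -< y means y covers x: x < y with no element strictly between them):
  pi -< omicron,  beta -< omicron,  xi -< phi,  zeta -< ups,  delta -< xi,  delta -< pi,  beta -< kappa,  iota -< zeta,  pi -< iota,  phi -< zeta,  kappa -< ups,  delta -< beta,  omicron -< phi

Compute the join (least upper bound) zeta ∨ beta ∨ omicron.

zeta

Common upper bounds of {zeta, beta, omicron}: ups, zeta.
The least among these is zeta.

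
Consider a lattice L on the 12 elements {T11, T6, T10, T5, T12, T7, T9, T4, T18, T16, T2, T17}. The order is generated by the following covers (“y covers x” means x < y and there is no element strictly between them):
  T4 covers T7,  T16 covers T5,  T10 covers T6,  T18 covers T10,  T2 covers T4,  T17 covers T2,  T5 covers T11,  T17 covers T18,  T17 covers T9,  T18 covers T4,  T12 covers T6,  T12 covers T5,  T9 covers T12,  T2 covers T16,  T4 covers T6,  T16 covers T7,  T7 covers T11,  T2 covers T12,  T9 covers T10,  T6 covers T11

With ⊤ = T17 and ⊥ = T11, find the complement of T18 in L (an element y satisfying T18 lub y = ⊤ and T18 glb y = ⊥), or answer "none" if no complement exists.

T5

Need y with T18 ∨ y = T17 and T18 ∧ y = T11.
Checking each element gives: T5.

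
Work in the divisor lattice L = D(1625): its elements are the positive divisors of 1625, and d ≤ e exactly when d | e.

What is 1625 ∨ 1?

1625

Common upper bounds of {1625, 1}: 1625.
The least among these is 1625.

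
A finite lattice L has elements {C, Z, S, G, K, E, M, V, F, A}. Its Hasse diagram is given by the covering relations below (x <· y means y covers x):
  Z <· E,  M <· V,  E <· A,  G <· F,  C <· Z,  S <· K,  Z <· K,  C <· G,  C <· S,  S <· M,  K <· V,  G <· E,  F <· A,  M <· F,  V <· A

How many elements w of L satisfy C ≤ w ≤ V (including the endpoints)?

The interval [C, V] = {C, K, M, S, V, Z}, which has 6 elements.

6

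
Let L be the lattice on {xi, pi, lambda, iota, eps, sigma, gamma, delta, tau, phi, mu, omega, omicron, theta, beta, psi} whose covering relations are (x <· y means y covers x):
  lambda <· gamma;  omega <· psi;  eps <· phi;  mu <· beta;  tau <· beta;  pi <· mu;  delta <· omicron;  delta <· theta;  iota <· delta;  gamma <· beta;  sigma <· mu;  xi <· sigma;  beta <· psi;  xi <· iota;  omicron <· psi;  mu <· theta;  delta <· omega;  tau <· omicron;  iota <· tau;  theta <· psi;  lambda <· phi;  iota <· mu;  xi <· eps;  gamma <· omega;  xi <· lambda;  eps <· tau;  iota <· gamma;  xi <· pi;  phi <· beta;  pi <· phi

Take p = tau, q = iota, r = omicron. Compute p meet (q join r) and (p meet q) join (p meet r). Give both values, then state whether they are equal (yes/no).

q join r = omicron, so p meet (q join r) = tau meet omicron = tau.
p meet q = iota and p meet r = tau, so (p meet q) join (p meet r) = iota join tau = tau.
Equal: yes.

tau; tau; yes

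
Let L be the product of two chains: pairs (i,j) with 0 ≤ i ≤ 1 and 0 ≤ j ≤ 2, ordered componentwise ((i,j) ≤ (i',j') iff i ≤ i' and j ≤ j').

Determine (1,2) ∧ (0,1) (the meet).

(0,1)

In a product of chains, the meet is componentwise min, giving (0,1).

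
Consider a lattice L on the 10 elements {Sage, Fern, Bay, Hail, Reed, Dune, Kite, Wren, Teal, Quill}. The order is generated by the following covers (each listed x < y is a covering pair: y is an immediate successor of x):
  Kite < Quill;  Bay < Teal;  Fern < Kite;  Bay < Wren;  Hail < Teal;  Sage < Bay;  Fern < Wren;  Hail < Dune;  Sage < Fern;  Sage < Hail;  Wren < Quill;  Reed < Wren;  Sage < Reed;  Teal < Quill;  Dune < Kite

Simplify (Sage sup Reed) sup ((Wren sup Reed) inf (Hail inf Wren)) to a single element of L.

Reed

Sage ∨ Reed = Reed
Wren ∨ Reed = Wren
Hail ∧ Wren = Sage
Wren ∧ Sage = Sage
Reed ∨ Sage = Reed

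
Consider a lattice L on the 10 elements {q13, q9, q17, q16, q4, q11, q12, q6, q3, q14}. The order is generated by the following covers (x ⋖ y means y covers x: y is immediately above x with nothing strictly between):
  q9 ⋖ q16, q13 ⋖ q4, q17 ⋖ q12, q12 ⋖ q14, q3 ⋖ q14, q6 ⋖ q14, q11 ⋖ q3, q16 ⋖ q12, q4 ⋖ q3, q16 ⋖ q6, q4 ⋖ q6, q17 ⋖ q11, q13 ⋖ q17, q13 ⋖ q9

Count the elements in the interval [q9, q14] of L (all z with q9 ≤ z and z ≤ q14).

The interval [q9, q14] = {q12, q14, q16, q6, q9}, which has 5 elements.

5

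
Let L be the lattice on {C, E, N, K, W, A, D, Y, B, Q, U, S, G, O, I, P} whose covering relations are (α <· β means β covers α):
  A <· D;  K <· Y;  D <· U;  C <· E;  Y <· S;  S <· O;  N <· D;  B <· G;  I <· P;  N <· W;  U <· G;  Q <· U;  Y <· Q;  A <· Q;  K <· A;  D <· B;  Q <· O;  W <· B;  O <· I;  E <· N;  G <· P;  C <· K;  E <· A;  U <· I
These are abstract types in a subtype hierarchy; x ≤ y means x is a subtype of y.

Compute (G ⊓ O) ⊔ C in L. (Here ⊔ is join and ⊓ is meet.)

Q

G ∧ O = Q
Q ∨ C = Q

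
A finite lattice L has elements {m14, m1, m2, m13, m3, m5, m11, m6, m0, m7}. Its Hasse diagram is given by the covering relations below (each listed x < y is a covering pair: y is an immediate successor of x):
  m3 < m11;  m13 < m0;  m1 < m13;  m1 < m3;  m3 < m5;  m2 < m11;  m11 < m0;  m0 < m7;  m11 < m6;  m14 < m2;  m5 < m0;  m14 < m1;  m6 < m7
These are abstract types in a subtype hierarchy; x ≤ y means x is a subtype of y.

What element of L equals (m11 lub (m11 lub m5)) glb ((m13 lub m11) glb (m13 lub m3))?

m11 ∨ m5 = m0
m11 ∨ m0 = m0
m13 ∨ m11 = m0
m13 ∨ m3 = m0
m0 ∧ m0 = m0
m0 ∧ m0 = m0

m0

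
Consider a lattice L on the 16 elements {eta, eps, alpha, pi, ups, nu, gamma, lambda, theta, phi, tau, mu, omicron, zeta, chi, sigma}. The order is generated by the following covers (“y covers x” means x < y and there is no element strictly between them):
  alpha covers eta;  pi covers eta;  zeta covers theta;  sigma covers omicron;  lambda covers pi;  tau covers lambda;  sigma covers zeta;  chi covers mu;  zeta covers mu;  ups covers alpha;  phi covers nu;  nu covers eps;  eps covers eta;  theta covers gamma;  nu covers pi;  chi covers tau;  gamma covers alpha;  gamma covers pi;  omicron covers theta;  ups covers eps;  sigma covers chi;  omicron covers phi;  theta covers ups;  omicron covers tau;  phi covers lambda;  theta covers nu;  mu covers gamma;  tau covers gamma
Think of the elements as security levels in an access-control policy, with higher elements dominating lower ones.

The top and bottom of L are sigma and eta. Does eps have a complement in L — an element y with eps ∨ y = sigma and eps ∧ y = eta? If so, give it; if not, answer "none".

chi

Need y with eps ∨ y = sigma and eps ∧ y = eta.
Checking each element gives: chi.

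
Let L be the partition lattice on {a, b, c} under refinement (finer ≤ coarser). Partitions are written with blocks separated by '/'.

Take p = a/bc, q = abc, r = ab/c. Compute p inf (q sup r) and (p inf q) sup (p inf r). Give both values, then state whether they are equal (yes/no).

q sup r = abc, so p inf (q sup r) = a/bc inf abc = a/bc.
p inf q = a/bc and p inf r = a/b/c, so (p inf q) sup (p inf r) = a/bc sup a/b/c = a/bc.
Equal: yes.

a/bc; a/bc; yes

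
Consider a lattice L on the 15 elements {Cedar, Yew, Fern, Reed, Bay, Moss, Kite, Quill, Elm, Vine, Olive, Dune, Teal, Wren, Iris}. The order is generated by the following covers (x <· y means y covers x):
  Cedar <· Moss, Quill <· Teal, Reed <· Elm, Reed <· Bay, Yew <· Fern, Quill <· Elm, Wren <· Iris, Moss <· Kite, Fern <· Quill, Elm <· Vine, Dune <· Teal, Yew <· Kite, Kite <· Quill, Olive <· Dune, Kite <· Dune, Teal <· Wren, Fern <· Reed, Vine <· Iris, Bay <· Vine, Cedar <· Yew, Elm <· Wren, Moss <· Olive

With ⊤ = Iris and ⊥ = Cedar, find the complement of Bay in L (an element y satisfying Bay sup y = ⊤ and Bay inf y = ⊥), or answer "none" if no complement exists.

Olive

Need y with Bay ∨ y = Iris and Bay ∧ y = Cedar.
Checking each element gives: Olive.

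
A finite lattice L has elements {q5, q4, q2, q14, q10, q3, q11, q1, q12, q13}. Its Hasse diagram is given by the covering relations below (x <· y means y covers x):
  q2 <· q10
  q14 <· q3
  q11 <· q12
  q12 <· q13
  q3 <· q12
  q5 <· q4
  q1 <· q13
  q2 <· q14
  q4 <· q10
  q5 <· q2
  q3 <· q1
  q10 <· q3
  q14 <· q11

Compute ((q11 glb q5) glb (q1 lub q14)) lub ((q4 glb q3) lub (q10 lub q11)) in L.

q11 ∧ q5 = q5
q1 ∨ q14 = q1
q5 ∧ q1 = q5
q4 ∧ q3 = q4
q10 ∨ q11 = q12
q4 ∨ q12 = q12
q5 ∨ q12 = q12

q12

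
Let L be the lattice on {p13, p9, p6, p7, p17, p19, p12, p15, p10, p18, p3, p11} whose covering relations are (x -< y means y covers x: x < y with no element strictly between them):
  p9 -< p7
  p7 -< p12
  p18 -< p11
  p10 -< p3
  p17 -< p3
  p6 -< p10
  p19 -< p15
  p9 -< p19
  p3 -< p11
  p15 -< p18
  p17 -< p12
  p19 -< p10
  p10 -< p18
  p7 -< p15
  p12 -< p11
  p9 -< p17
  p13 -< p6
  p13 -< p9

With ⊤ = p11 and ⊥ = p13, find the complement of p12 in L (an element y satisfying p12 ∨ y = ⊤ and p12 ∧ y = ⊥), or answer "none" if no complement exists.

Need y with p12 ∨ y = p11 and p12 ∧ y = p13.
Checking each element gives: p6.

p6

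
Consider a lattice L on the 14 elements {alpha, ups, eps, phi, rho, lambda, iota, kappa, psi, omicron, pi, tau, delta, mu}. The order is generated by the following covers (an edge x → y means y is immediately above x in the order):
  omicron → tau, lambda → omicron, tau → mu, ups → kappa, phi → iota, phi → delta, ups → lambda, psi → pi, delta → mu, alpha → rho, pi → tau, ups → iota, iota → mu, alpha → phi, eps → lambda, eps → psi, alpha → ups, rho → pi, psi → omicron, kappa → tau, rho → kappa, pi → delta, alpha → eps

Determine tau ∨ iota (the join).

mu

Common upper bounds of {tau, iota}: mu.
The least among these is mu.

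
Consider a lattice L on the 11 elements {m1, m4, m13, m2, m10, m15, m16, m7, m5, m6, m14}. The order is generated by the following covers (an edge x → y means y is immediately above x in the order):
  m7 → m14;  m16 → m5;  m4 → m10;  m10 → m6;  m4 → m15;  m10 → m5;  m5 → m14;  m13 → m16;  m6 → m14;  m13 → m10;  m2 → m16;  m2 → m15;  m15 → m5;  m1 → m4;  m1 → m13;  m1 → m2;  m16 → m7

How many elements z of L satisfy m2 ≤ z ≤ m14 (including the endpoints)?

6

The interval [m2, m14] = {m14, m15, m16, m2, m5, m7}, which has 6 elements.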